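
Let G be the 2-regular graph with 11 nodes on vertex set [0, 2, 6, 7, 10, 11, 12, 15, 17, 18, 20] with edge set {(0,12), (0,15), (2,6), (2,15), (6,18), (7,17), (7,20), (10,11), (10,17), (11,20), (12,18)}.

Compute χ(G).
χ(G) = 3

Clique number ω(G) = 2 (lower bound: χ ≥ ω).
Odd cycle [20, 7, 17, 10, 11] needs 3 colors (χ ≥ 3).
The coloring below uses 3 colors, so χ(G) = 3.
A valid 3-coloring: color 1: [6, 7, 10, 12, 15]; color 2: [0, 2, 11, 17, 18]; color 3: [20].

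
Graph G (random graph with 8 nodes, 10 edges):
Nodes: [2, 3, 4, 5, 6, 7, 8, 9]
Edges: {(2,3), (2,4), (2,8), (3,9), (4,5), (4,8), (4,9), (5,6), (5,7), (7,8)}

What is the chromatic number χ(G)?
Clique number ω(G) = 3 (lower bound: χ ≥ ω).
The clique on [2, 4, 8] has size 3, forcing χ ≥ 3, and the coloring below uses 3 colors, so χ(G) = 3.
A valid 3-coloring: color 1: [3, 4, 6, 7]; color 2: [2, 5, 9]; color 3: [8].

χ(G) = 3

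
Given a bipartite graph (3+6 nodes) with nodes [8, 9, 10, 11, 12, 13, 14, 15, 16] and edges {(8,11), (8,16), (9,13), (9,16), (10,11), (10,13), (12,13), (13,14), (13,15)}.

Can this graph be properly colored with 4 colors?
A valid 4-coloring: color 1: [11, 13, 16]; color 2: [8, 9, 10, 12, 14, 15].
(χ(G) = 2 ≤ 4.)

Yes, G is 4-colorable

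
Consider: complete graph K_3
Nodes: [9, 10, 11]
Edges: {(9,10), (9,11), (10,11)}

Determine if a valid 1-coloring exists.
No, G is not 1-colorable

The clique on vertices [9, 10, 11] has size 3 > 1, so it alone needs 3 colors.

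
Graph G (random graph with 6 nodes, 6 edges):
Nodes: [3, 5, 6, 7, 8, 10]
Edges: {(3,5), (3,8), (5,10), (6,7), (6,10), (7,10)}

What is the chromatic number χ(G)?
χ(G) = 3

Clique number ω(G) = 3 (lower bound: χ ≥ ω).
The clique on [6, 7, 10] has size 3, forcing χ ≥ 3, and the coloring below uses 3 colors, so χ(G) = 3.
A valid 3-coloring: color 1: [3, 10]; color 2: [5, 6, 8]; color 3: [7].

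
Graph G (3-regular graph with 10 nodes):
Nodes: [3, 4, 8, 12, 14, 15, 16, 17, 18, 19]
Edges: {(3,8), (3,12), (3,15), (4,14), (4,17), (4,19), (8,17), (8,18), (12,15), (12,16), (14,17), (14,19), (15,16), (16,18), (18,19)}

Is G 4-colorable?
A valid 4-coloring: color 1: [3, 16, 17, 19]; color 2: [8, 12, 14]; color 3: [4, 15, 18].
(χ(G) = 3 ≤ 4.)

Yes, G is 4-colorable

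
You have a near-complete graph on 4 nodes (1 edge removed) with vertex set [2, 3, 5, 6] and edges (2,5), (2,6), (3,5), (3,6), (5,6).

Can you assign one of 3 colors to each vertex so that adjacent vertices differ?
Yes, G is 3-colorable

A valid 3-coloring: color 1: [6]; color 2: [5]; color 3: [2, 3].
(χ(G) = 3 ≤ 3.)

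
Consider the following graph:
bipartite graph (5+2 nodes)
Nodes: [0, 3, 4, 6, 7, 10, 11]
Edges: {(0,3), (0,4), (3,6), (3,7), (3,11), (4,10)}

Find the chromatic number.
Clique number ω(G) = 2 (lower bound: χ ≥ ω).
The graph is bipartite (no odd cycle), so 2 colors suffice: χ(G) = 2.
A valid 2-coloring: color 1: [3, 4]; color 2: [0, 6, 7, 10, 11].

χ(G) = 2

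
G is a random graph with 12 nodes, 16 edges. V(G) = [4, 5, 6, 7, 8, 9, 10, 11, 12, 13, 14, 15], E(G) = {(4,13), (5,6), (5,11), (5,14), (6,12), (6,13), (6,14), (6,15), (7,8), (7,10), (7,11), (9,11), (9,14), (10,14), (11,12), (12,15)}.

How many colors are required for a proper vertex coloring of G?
χ(G) = 3

Clique number ω(G) = 3 (lower bound: χ ≥ ω).
The clique on [6, 12, 15] has size 3, forcing χ ≥ 3, and the coloring below uses 3 colors, so χ(G) = 3.
A valid 3-coloring: color 1: [4, 6, 8, 10, 11]; color 2: [7, 12, 13, 14]; color 3: [5, 9, 15].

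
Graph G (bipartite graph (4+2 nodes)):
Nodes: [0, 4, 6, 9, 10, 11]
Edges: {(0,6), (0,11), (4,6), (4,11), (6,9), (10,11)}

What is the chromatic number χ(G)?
Clique number ω(G) = 2 (lower bound: χ ≥ ω).
The graph is bipartite (no odd cycle), so 2 colors suffice: χ(G) = 2.
A valid 2-coloring: color 1: [6, 11]; color 2: [0, 4, 9, 10].

χ(G) = 2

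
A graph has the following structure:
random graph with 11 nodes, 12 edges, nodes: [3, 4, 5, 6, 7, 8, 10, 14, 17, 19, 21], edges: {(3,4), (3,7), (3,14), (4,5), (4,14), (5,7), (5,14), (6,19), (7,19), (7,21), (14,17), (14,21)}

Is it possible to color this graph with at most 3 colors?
A valid 3-coloring: color 1: [6, 7, 8, 10, 14]; color 2: [3, 5, 17, 19, 21]; color 3: [4].
(χ(G) = 3 ≤ 3.)

Yes, G is 3-colorable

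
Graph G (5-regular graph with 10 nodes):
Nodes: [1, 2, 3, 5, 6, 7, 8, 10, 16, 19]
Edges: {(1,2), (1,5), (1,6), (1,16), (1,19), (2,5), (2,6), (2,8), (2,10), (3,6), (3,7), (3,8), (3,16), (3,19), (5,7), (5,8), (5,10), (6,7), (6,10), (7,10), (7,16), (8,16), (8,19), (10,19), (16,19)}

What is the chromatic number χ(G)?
Clique number ω(G) = 4 (lower bound: χ ≥ ω).
The clique on [3, 8, 16, 19] has size 4, forcing χ ≥ 4, and the coloring below uses 4 colors, so χ(G) = 4.
A valid 4-coloring: color 1: [5, 6, 16]; color 2: [1, 8, 10]; color 3: [2, 3]; color 4: [7, 19].

χ(G) = 4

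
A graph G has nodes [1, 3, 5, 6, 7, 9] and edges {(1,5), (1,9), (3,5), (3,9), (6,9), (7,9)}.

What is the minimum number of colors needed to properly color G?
Clique number ω(G) = 2 (lower bound: χ ≥ ω).
The graph is bipartite (no odd cycle), so 2 colors suffice: χ(G) = 2.
A valid 2-coloring: color 1: [5, 9]; color 2: [1, 3, 6, 7].

χ(G) = 2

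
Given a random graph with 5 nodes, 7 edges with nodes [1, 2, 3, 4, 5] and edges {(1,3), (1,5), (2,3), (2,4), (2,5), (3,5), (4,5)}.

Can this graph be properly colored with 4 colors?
A valid 4-coloring: color 1: [5]; color 2: [3, 4]; color 3: [1, 2].
(χ(G) = 3 ≤ 4.)

Yes, G is 4-colorable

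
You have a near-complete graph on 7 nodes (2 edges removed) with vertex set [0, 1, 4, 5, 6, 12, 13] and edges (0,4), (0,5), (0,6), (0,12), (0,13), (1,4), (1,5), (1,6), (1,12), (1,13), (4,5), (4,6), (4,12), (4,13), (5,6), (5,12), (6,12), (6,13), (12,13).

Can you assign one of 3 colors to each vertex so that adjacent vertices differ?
The clique on vertices [0, 4, 6, 12, 13] has size 5 > 3, so it alone needs 5 colors.

No, G is not 3-colorable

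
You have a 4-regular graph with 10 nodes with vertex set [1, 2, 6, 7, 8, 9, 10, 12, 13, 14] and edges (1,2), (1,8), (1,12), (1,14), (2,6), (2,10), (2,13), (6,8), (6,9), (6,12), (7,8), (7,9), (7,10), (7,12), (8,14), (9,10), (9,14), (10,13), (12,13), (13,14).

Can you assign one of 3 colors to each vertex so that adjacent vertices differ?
Yes, G is 3-colorable

A valid 3-coloring: color 1: [6, 10, 14]; color 2: [2, 8, 9, 12]; color 3: [1, 7, 13].
(χ(G) = 3 ≤ 3.)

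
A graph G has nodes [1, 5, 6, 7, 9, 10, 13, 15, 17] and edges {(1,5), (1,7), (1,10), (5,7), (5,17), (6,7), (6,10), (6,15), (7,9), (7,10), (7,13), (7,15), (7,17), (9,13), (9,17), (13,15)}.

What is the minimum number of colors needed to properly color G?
χ(G) = 3

Clique number ω(G) = 3 (lower bound: χ ≥ ω).
The clique on [1, 7, 10] has size 3, forcing χ ≥ 3, and the coloring below uses 3 colors, so χ(G) = 3.
A valid 3-coloring: color 1: [7]; color 2: [1, 6, 13, 17]; color 3: [5, 9, 10, 15].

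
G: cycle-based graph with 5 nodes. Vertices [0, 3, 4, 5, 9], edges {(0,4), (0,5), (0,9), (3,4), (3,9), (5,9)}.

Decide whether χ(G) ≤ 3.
Yes, G is 3-colorable

A valid 3-coloring: color 1: [0, 3]; color 2: [4, 9]; color 3: [5].
(χ(G) = 3 ≤ 3.)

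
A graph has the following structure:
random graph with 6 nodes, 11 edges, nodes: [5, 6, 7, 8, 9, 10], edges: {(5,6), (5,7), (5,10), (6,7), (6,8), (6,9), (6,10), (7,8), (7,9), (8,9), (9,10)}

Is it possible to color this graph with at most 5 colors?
A valid 5-coloring: color 1: [6]; color 2: [7, 10]; color 3: [5, 9]; color 4: [8].
(χ(G) = 4 ≤ 5.)

Yes, G is 5-colorable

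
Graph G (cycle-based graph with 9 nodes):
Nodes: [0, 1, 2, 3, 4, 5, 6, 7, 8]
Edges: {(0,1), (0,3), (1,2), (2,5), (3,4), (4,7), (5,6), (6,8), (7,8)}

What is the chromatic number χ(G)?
Clique number ω(G) = 2 (lower bound: χ ≥ ω).
Odd cycle [4, 7, 8, 6, 5, 2, 1, 0, 3] needs 3 colors (χ ≥ 3).
The coloring below uses 3 colors, so χ(G) = 3.
A valid 3-coloring: color 1: [0, 4, 5, 8]; color 2: [2, 3, 6, 7]; color 3: [1].

χ(G) = 3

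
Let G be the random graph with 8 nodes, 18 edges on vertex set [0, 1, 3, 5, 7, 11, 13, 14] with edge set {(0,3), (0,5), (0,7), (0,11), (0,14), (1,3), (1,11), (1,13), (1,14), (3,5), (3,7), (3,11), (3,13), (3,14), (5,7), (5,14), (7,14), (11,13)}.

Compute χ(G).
χ(G) = 5

Clique number ω(G) = 5 (lower bound: χ ≥ ω).
The clique on [0, 3, 5, 7, 14] has size 5, forcing χ ≥ 5, and the coloring below uses 5 colors, so χ(G) = 5.
A valid 5-coloring: color 1: [3]; color 2: [0, 1]; color 3: [11, 14]; color 4: [7, 13]; color 5: [5].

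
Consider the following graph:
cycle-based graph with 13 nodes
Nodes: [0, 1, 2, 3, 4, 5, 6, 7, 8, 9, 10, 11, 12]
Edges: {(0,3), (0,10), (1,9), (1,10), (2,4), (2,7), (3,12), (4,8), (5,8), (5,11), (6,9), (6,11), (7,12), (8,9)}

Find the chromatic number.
Clique number ω(G) = 2 (lower bound: χ ≥ ω).
Odd cycle [9, 8, 5, 11, 6] needs 3 colors (χ ≥ 3).
The coloring below uses 3 colors, so χ(G) = 3.
A valid 3-coloring: color 1: [3, 4, 7, 9, 10, 11]; color 2: [0, 1, 2, 6, 8, 12]; color 3: [5].

χ(G) = 3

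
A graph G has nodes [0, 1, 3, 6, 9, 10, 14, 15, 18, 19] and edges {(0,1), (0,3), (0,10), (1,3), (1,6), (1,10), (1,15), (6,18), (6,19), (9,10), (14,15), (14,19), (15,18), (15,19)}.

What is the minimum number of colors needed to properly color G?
Clique number ω(G) = 3 (lower bound: χ ≥ ω).
The clique on [0, 1, 10] has size 3, forcing χ ≥ 3, and the coloring below uses 3 colors, so χ(G) = 3.
A valid 3-coloring: color 1: [1, 9, 18, 19]; color 2: [0, 6, 15]; color 3: [3, 10, 14].

χ(G) = 3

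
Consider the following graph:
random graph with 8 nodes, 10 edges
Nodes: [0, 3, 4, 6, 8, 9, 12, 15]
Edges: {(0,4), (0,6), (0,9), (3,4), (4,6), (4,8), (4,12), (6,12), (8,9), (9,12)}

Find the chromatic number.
χ(G) = 3

Clique number ω(G) = 3 (lower bound: χ ≥ ω).
The clique on [0, 4, 6] has size 3, forcing χ ≥ 3, and the coloring below uses 3 colors, so χ(G) = 3.
A valid 3-coloring: color 1: [4, 9, 15]; color 2: [3, 6, 8]; color 3: [0, 12].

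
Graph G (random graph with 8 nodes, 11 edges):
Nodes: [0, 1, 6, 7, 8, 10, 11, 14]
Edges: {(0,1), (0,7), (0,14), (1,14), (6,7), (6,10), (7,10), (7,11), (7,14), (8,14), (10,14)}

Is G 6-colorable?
A valid 6-coloring: color 1: [6, 11, 14]; color 2: [1, 7, 8]; color 3: [0, 10].
(χ(G) = 3 ≤ 6.)

Yes, G is 6-colorable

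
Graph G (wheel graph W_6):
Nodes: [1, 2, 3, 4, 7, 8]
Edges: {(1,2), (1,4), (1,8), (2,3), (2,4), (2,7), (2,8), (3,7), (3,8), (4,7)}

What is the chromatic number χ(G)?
Clique number ω(G) = 3 (lower bound: χ ≥ ω).
Odd cycle [4, 7, 3, 8, 1] needs 3 colors (χ ≥ 3).
Vertex 2 is adjacent to every vertex of [1, 3, 4, 7, 8], which already need 3 colors among themselves, so 2 needs a new color (χ ≥ 4).
The coloring below uses 4 colors, so χ(G) = 4.
A valid 4-coloring: color 1: [2]; color 2: [4, 8]; color 3: [1, 7]; color 4: [3].

χ(G) = 4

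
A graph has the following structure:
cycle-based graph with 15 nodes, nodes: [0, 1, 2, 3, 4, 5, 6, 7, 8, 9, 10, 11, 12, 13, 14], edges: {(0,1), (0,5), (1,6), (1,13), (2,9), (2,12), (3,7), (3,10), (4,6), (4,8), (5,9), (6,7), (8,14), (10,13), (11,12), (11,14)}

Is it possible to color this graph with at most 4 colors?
Yes, G is 4-colorable

A valid 4-coloring: color 1: [1, 2, 4, 5, 7, 10, 14]; color 2: [0, 3, 6, 8, 9, 11, 13]; color 3: [12].
(χ(G) = 3 ≤ 4.)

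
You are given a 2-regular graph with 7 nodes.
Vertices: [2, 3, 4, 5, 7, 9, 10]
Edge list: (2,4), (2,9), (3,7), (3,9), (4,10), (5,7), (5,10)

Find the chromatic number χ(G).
Clique number ω(G) = 2 (lower bound: χ ≥ ω).
Odd cycle [10, 5, 7, 3, 9, 2, 4] needs 3 colors (χ ≥ 3).
The coloring below uses 3 colors, so χ(G) = 3.
A valid 3-coloring: color 1: [2, 3, 10]; color 2: [4, 7, 9]; color 3: [5].

χ(G) = 3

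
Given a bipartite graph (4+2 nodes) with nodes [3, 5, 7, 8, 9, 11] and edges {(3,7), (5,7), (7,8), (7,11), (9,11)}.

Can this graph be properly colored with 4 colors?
A valid 4-coloring: color 1: [7, 9]; color 2: [3, 5, 8, 11].
(χ(G) = 2 ≤ 4.)

Yes, G is 4-colorable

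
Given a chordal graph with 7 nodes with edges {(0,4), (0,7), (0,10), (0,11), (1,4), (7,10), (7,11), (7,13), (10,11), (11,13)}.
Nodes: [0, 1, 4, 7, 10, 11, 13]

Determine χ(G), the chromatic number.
Clique number ω(G) = 4 (lower bound: χ ≥ ω).
The clique on [0, 7, 10, 11] has size 4, forcing χ ≥ 4, and the coloring below uses 4 colors, so χ(G) = 4.
A valid 4-coloring: color 1: [4, 11]; color 2: [0, 1, 13]; color 3: [7]; color 4: [10].

χ(G) = 4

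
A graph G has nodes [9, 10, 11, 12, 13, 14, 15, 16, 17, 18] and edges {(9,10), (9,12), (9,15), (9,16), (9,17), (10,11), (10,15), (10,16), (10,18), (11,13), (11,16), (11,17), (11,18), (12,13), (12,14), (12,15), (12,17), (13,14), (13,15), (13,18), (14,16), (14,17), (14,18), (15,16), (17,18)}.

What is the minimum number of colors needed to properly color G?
χ(G) = 4

Clique number ω(G) = 4 (lower bound: χ ≥ ω).
The clique on [9, 10, 15, 16] has size 4, forcing χ ≥ 4, and the coloring below uses 4 colors, so χ(G) = 4.
A valid 4-coloring: color 1: [12, 16, 18]; color 2: [11, 14, 15]; color 3: [9, 13]; color 4: [10, 17].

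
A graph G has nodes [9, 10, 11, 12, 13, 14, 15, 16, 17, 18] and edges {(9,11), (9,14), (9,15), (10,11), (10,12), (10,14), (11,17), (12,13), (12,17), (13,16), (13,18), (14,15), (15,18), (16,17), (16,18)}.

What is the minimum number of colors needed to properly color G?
χ(G) = 3

Clique number ω(G) = 3 (lower bound: χ ≥ ω).
The clique on [9, 14, 15] has size 3, forcing χ ≥ 3, and the coloring below uses 3 colors, so χ(G) = 3.
A valid 3-coloring: color 1: [11, 12, 14, 16]; color 2: [10, 13, 15, 17]; color 3: [9, 18].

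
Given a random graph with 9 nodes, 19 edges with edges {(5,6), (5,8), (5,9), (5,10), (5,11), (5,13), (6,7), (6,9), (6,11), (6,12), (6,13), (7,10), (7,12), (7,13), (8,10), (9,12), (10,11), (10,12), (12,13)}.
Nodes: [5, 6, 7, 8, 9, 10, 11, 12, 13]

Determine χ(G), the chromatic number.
χ(G) = 4

Clique number ω(G) = 4 (lower bound: χ ≥ ω).
The clique on [6, 7, 12, 13] has size 4, forcing χ ≥ 4, and the coloring below uses 4 colors, so χ(G) = 4.
A valid 4-coloring: color 1: [5, 12]; color 2: [6, 10]; color 3: [8, 9, 11, 13]; color 4: [7].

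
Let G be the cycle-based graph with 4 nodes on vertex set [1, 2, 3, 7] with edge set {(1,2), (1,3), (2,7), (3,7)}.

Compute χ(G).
Clique number ω(G) = 2 (lower bound: χ ≥ ω).
The graph is bipartite (no odd cycle), so 2 colors suffice: χ(G) = 2.
A valid 2-coloring: color 1: [2, 3]; color 2: [1, 7].

χ(G) = 2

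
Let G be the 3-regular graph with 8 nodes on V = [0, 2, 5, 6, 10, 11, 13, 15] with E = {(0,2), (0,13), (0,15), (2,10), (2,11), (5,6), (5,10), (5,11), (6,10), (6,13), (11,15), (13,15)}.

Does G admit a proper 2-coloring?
No, G is not 2-colorable

The clique on vertices [0, 13, 15] has size 3 > 2, so it alone needs 3 colors.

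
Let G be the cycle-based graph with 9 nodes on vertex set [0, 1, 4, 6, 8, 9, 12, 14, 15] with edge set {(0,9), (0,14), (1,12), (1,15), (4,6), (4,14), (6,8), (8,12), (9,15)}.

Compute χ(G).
Clique number ω(G) = 2 (lower bound: χ ≥ ω).
Odd cycle [8, 6, 4, 14, 0, 9, 15, 1, 12] needs 3 colors (χ ≥ 3).
The coloring below uses 3 colors, so χ(G) = 3.
A valid 3-coloring: color 1: [0, 1, 4, 8]; color 2: [6, 9, 12, 14]; color 3: [15].

χ(G) = 3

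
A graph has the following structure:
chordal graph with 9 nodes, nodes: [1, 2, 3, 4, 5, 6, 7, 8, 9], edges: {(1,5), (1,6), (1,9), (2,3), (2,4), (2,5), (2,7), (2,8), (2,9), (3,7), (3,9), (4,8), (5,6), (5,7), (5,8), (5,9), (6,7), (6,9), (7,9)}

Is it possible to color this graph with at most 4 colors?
A valid 4-coloring: color 1: [8, 9]; color 2: [3, 4, 5]; color 3: [2, 6]; color 4: [1, 7].
(χ(G) = 4 ≤ 4.)

Yes, G is 4-colorable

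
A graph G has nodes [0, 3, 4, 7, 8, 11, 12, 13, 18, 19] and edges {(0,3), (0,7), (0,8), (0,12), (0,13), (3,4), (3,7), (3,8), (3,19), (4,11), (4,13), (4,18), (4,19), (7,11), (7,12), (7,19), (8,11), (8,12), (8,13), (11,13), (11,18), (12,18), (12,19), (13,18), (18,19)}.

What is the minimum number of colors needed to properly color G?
Clique number ω(G) = 4 (lower bound: χ ≥ ω).
The clique on [4, 11, 13, 18] has size 4, forcing χ ≥ 4, and the coloring below uses 4 colors, so χ(G) = 4.
A valid 4-coloring: color 1: [0, 11, 19]; color 2: [3, 12, 13]; color 3: [7, 8, 18]; color 4: [4].

χ(G) = 4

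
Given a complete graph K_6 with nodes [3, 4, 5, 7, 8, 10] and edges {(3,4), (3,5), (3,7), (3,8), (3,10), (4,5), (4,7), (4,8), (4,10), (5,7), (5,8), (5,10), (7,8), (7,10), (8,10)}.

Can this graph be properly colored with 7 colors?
A valid 7-coloring: color 1: [3]; color 2: [7]; color 3: [5]; color 4: [4]; color 5: [10]; color 6: [8].
(χ(G) = 6 ≤ 7.)

Yes, G is 7-colorable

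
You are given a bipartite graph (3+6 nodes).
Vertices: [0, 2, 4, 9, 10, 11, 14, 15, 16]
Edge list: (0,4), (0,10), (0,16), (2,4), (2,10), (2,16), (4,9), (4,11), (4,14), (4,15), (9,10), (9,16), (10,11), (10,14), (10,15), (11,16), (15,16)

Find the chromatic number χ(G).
Clique number ω(G) = 2 (lower bound: χ ≥ ω).
The graph is bipartite (no odd cycle), so 2 colors suffice: χ(G) = 2.
A valid 2-coloring: color 1: [4, 10, 16]; color 2: [0, 2, 9, 11, 14, 15].

χ(G) = 2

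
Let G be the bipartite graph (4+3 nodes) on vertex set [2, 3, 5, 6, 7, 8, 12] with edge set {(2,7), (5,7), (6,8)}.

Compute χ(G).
Clique number ω(G) = 2 (lower bound: χ ≥ ω).
The graph is bipartite (no odd cycle), so 2 colors suffice: χ(G) = 2.
A valid 2-coloring: color 1: [3, 7, 8, 12]; color 2: [2, 5, 6].

χ(G) = 2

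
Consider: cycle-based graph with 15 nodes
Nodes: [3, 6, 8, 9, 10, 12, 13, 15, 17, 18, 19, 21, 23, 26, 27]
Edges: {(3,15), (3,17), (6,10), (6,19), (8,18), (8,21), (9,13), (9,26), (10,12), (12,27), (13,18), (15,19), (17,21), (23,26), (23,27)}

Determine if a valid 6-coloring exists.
A valid 6-coloring: color 1: [8, 10, 13, 17, 19, 26, 27]; color 2: [3, 6, 9, 12, 18, 21, 23]; color 3: [15].
(χ(G) = 3 ≤ 6.)

Yes, G is 6-colorable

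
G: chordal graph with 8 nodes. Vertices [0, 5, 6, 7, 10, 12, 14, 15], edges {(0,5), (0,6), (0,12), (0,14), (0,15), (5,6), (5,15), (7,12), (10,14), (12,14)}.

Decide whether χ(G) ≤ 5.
Yes, G is 5-colorable

A valid 5-coloring: color 1: [0, 7, 10]; color 2: [5, 14]; color 3: [6, 12, 15].
(χ(G) = 3 ≤ 5.)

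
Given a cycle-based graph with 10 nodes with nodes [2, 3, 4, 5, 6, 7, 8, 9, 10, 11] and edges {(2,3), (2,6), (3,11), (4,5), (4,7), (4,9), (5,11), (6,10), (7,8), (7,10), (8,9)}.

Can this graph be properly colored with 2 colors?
Yes, G is 2-colorable

A valid 2-coloring: color 1: [2, 4, 8, 10, 11]; color 2: [3, 5, 6, 7, 9].
(χ(G) = 2 ≤ 2.)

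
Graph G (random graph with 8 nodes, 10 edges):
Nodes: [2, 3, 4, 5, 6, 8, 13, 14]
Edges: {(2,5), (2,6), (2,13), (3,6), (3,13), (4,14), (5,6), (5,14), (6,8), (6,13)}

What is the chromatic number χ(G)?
Clique number ω(G) = 3 (lower bound: χ ≥ ω).
The clique on [2, 6, 13] has size 3, forcing χ ≥ 3, and the coloring below uses 3 colors, so χ(G) = 3.
A valid 3-coloring: color 1: [6, 14]; color 2: [4, 5, 8, 13]; color 3: [2, 3].

χ(G) = 3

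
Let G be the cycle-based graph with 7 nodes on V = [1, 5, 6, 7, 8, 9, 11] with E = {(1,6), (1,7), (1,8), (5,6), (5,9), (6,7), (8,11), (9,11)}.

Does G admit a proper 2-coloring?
No, G is not 2-colorable

The clique on vertices [1, 6, 7] has size 3 > 2, so it alone needs 3 colors.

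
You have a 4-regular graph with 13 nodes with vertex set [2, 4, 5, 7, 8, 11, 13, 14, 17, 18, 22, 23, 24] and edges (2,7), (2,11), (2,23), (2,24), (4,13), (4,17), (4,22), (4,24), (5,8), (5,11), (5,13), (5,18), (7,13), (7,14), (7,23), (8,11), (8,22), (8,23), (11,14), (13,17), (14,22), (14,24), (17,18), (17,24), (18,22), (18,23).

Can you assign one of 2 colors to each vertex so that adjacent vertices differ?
No, G is not 2-colorable

The clique on vertices [2, 7, 23] has size 3 > 2, so it alone needs 3 colors.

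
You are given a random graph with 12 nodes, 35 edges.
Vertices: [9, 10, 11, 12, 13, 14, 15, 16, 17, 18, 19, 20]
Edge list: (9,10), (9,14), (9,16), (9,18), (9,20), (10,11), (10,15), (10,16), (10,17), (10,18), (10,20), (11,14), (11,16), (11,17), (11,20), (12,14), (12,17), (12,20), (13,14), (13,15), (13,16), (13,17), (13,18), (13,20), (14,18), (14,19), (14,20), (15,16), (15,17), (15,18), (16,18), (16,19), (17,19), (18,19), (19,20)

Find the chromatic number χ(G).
χ(G) = 4

Clique number ω(G) = 4 (lower bound: χ ≥ ω).
The clique on [9, 10, 16, 18] has size 4, forcing χ ≥ 4, and the coloring below uses 4 colors, so χ(G) = 4.
A valid 4-coloring: color 1: [10, 12, 13, 19]; color 2: [17, 18, 20]; color 3: [9, 11, 15]; color 4: [14, 16].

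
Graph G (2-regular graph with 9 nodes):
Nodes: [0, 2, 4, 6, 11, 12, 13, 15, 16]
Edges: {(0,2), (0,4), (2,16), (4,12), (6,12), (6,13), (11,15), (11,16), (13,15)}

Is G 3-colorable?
A valid 3-coloring: color 1: [4, 6, 15, 16]; color 2: [2, 11, 12, 13]; color 3: [0].
(χ(G) = 3 ≤ 3.)

Yes, G is 3-colorable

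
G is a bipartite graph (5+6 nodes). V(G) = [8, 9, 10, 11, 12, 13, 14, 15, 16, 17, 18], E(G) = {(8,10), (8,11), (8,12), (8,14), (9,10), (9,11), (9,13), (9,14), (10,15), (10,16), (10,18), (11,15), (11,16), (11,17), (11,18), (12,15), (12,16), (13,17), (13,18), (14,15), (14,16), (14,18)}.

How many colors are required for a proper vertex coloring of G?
Clique number ω(G) = 2 (lower bound: χ ≥ ω).
The graph is bipartite (no odd cycle), so 2 colors suffice: χ(G) = 2.
A valid 2-coloring: color 1: [10, 11, 12, 13, 14]; color 2: [8, 9, 15, 16, 17, 18].

χ(G) = 2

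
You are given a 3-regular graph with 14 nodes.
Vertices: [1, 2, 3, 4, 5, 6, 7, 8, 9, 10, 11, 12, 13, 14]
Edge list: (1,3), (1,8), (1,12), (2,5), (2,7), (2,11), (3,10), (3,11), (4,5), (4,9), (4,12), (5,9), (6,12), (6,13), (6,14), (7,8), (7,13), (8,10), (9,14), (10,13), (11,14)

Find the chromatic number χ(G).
χ(G) = 3

Clique number ω(G) = 3 (lower bound: χ ≥ ω).
The clique on [4, 5, 9] has size 3, forcing χ ≥ 3, and the coloring below uses 3 colors, so χ(G) = 3.
A valid 3-coloring: color 1: [3, 5, 8, 12, 13, 14]; color 2: [1, 6, 7, 9, 10, 11]; color 3: [2, 4].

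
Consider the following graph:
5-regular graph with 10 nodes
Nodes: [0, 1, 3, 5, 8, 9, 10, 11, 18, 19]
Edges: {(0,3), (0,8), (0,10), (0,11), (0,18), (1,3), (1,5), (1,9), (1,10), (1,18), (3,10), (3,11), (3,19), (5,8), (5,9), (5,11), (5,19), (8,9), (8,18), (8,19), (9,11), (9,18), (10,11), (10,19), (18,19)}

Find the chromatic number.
Clique number ω(G) = 4 (lower bound: χ ≥ ω).
The clique on [0, 3, 10, 11] has size 4, forcing χ ≥ 4, and the coloring below uses 4 colors, so χ(G) = 4.
A valid 4-coloring: color 1: [5, 10, 18]; color 2: [0, 9, 19]; color 3: [1, 8, 11]; color 4: [3].

χ(G) = 4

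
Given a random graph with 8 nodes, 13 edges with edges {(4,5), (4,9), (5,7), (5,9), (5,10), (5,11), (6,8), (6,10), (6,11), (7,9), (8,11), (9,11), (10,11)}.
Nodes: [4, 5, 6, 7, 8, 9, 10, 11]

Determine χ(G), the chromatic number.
χ(G) = 3

Clique number ω(G) = 3 (lower bound: χ ≥ ω).
The clique on [6, 8, 11] has size 3, forcing χ ≥ 3, and the coloring below uses 3 colors, so χ(G) = 3.
A valid 3-coloring: color 1: [5, 6]; color 2: [4, 7, 11]; color 3: [8, 9, 10].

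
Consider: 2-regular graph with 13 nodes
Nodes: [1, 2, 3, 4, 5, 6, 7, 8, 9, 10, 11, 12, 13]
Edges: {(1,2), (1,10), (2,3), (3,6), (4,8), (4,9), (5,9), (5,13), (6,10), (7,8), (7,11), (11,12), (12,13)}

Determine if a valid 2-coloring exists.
Odd cycle [6, 3, 2, 1, 10] needs 3 colors (χ ≥ 3).
Hence χ(G) ≥ 3 > 2, so no proper 2-coloring exists.

No, G is not 2-colorable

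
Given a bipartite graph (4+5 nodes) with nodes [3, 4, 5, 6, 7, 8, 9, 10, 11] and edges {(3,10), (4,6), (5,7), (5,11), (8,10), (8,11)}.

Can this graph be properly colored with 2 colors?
A valid 2-coloring: color 1: [3, 4, 5, 8, 9]; color 2: [6, 7, 10, 11].
(χ(G) = 2 ≤ 2.)

Yes, G is 2-colorable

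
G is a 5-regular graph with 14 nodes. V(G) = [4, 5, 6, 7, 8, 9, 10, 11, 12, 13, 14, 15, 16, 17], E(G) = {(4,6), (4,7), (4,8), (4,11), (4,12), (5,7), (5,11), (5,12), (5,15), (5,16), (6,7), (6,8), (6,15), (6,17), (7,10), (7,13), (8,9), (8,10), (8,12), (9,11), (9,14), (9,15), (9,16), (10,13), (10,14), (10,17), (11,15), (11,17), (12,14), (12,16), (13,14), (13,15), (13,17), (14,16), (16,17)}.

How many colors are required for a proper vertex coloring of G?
Clique number ω(G) = 3 (lower bound: χ ≥ ω).
Suppose a proper 3-coloring c exists. The clique [4, 6, 7] takes 3 distinct colors; by symmetry let c(4) = 1, c(6) = 2, c(7) = 3.
- Vertex 8: neighbors [4, 6] already have colors [1, 2] ⇒ c(8) = 3.
- Vertex 12: neighbors [4, 8] already have colors [1, 3] ⇒ c(12) = 2.
- Vertex 5: neighbors [12, 7] already have colors [2, 3] ⇒ c(5) = 1.
- Vertex 15: neighbors [5, 6] already have colors [1, 2] ⇒ c(15) = 3.
- Vertex 16: neighbors [5, 12] already have colors [1, 2] ⇒ c(16) = 3.
- Vertex 14: neighbors [12, 16] already have colors [2, 3] ⇒ c(14) = 1.
- Vertex 17: neighbors [6, 16] already have colors [2, 3] ⇒ c(17) = 1.
- Vertex 9: neighbors [14, 8] already have colors [1, 3] ⇒ c(9) = 2.
- Vertex 11: neighbors [4, 9, 15] already have colors [1, 2, 3] — all 3 colors blocked. Contradiction.
The forced assignments end in a contradiction, so G has no proper 3-coloring (χ ≥ 4).
The coloring below uses 4 colors, so χ(G) = 4.
A valid 4-coloring: color 1: [6, 11, 13, 16]; color 2: [5, 8, 14, 17]; color 3: [7, 9, 12]; color 4: [4, 10, 15].

χ(G) = 4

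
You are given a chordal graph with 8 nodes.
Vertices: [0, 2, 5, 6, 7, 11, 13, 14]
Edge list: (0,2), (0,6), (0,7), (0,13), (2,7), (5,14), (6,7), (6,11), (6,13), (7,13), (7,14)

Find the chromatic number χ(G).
χ(G) = 4

Clique number ω(G) = 4 (lower bound: χ ≥ ω).
The clique on [0, 6, 7, 13] has size 4, forcing χ ≥ 4, and the coloring below uses 4 colors, so χ(G) = 4.
A valid 4-coloring: color 1: [5, 7, 11]; color 2: [0, 14]; color 3: [2, 6]; color 4: [13].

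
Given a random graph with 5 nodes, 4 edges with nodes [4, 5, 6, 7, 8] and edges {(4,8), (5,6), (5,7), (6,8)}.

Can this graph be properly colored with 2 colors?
A valid 2-coloring: color 1: [5, 8]; color 2: [4, 6, 7].
(χ(G) = 2 ≤ 2.)

Yes, G is 2-colorable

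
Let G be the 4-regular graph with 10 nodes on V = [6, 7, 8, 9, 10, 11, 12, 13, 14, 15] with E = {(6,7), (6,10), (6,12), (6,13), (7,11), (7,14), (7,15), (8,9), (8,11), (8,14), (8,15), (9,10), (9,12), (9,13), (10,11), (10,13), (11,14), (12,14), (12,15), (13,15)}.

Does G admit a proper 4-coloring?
Yes, G is 4-colorable

A valid 4-coloring: color 1: [6, 9, 14, 15]; color 2: [11, 12, 13]; color 3: [7, 8, 10].
(χ(G) = 3 ≤ 4.)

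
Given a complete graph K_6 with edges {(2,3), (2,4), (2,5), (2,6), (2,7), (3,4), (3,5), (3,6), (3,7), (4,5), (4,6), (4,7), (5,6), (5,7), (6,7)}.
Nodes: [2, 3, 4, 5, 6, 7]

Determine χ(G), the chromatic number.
χ(G) = 6

Clique number ω(G) = 6 (lower bound: χ ≥ ω).
The clique on [2, 3, 4, 5, 6, 7] has size 6, forcing χ ≥ 6, and the coloring below uses 6 colors, so χ(G) = 6.
A valid 6-coloring: color 1: [7]; color 2: [2]; color 3: [6]; color 4: [5]; color 5: [3]; color 6: [4].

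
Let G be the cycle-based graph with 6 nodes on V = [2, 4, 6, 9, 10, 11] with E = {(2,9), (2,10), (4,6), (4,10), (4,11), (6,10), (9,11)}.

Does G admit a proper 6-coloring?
A valid 6-coloring: color 1: [2, 4]; color 2: [9, 10]; color 3: [6, 11].
(χ(G) = 3 ≤ 6.)

Yes, G is 6-colorable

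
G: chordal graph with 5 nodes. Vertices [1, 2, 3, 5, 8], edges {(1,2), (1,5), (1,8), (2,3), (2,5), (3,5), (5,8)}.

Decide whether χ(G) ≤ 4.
Yes, G is 4-colorable

A valid 4-coloring: color 1: [5]; color 2: [2, 8]; color 3: [1, 3].
(χ(G) = 3 ≤ 4.)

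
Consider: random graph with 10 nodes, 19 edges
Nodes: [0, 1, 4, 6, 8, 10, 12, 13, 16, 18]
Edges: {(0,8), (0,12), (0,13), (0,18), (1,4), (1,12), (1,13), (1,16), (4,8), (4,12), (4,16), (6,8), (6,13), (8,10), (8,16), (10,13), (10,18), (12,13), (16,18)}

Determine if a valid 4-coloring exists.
Yes, G is 4-colorable

A valid 4-coloring: color 1: [4, 13, 18]; color 2: [8, 12]; color 3: [0, 1, 6, 10]; color 4: [16].
(χ(G) = 4 ≤ 4.)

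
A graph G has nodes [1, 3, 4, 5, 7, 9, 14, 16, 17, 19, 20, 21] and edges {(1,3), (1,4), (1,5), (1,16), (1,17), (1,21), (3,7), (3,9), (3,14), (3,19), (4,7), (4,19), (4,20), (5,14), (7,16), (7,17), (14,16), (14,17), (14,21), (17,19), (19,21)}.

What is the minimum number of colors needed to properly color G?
Clique number ω(G) = 2 (lower bound: χ ≥ ω).
The graph is bipartite (no odd cycle), so 2 colors suffice: χ(G) = 2.
A valid 2-coloring: color 1: [1, 7, 9, 14, 19, 20]; color 2: [3, 4, 5, 16, 17, 21].

χ(G) = 2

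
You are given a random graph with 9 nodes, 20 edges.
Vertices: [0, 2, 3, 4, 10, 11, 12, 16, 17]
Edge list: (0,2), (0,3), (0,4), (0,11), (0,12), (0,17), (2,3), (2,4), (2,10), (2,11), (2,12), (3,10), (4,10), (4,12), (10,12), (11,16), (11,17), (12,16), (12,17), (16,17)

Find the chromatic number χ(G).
Clique number ω(G) = 4 (lower bound: χ ≥ ω).
The clique on [0, 2, 4, 12] has size 4, forcing χ ≥ 4, and the coloring below uses 4 colors, so χ(G) = 4.
A valid 4-coloring: color 1: [2, 17]; color 2: [3, 11, 12]; color 3: [0, 10, 16]; color 4: [4].

χ(G) = 4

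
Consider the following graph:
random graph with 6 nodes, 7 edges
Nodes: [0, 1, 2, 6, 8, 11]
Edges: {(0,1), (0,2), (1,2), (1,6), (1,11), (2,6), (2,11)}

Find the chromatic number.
χ(G) = 3

Clique number ω(G) = 3 (lower bound: χ ≥ ω).
The clique on [0, 1, 2] has size 3, forcing χ ≥ 3, and the coloring below uses 3 colors, so χ(G) = 3.
A valid 3-coloring: color 1: [2, 8]; color 2: [1]; color 3: [0, 6, 11].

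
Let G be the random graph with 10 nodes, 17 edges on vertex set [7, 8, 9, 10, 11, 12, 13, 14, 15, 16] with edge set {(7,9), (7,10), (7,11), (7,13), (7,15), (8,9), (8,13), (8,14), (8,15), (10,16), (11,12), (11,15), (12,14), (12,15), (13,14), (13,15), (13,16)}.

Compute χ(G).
Clique number ω(G) = 3 (lower bound: χ ≥ ω).
The clique on [7, 11, 15] has size 3, forcing χ ≥ 3, and the coloring below uses 3 colors, so χ(G) = 3.
A valid 3-coloring: color 1: [9, 10, 14, 15]; color 2: [11, 13]; color 3: [7, 8, 12, 16].

χ(G) = 3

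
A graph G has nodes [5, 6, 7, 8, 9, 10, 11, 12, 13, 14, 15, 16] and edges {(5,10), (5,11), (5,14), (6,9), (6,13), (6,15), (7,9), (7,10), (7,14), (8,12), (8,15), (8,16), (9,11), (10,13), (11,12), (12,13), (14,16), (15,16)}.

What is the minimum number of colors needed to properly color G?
χ(G) = 3

Clique number ω(G) = 3 (lower bound: χ ≥ ω).
The clique on [8, 15, 16] has size 3, forcing χ ≥ 3, and the coloring below uses 3 colors, so χ(G) = 3.
A valid 3-coloring: color 1: [7, 11, 13, 15]; color 2: [6, 8, 10, 14]; color 3: [5, 9, 12, 16].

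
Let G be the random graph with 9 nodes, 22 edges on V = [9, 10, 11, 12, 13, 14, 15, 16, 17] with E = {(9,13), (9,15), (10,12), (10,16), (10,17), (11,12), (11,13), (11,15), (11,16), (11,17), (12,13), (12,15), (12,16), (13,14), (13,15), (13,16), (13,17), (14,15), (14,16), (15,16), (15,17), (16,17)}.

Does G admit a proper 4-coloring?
No, G is not 4-colorable

The clique on vertices [11, 13, 15, 16, 17] has size 5 > 4, so it alone needs 5 colors.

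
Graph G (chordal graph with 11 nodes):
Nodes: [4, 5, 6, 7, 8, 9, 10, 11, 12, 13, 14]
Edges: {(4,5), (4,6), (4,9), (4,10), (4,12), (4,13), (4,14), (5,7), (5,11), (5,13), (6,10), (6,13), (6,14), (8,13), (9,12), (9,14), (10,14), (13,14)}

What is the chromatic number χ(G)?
Clique number ω(G) = 4 (lower bound: χ ≥ ω).
The clique on [4, 6, 10, 14] has size 4, forcing χ ≥ 4, and the coloring below uses 4 colors, so χ(G) = 4.
A valid 4-coloring: color 1: [4, 7, 8, 11]; color 2: [5, 12, 14]; color 3: [9, 10, 13]; color 4: [6].

χ(G) = 4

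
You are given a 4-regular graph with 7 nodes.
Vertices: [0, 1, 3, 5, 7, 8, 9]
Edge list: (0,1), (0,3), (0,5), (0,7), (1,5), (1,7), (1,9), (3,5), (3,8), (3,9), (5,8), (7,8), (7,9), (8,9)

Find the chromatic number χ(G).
Clique number ω(G) = 3 (lower bound: χ ≥ ω).
Suppose a proper 3-coloring c exists. The clique [0, 1, 5] takes 3 distinct colors; by symmetry let c(0) = 1, c(1) = 2, c(5) = 3.
- Vertex 3: neighbors [0, 5] already have colors [1, 3] ⇒ c(3) = 2.
- Vertex 7: neighbors [0, 1] already have colors [1, 2] ⇒ c(7) = 3.
- Vertex 8: neighbors [3, 5] already have colors [2, 3] ⇒ c(8) = 1.
- Vertex 9: neighbors [8, 1, 7] already have colors [1, 2, 3] — all 3 colors blocked. Contradiction.
The forced assignments end in a contradiction, so G has no proper 3-coloring (χ ≥ 4).
The coloring below uses 4 colors, so χ(G) = 4.
A valid 4-coloring: color 1: [0, 9]; color 2: [5, 7]; color 3: [1, 3]; color 4: [8].

χ(G) = 4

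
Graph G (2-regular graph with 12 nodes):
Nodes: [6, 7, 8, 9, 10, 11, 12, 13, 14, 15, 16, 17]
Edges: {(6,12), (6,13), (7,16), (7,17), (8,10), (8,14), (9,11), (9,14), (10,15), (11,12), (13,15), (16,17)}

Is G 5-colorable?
A valid 5-coloring: color 1: [7, 8, 9, 12, 15]; color 2: [10, 11, 13, 14, 16]; color 3: [6, 17].
(χ(G) = 3 ≤ 5.)

Yes, G is 5-colorable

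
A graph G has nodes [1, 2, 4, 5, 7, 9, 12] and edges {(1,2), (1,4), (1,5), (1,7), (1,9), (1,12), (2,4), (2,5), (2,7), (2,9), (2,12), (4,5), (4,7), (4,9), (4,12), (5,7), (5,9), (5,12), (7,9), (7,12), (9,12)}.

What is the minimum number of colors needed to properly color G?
χ(G) = 7

Clique number ω(G) = 7 (lower bound: χ ≥ ω).
The clique on [1, 2, 4, 5, 7, 9, 12] has size 7, forcing χ ≥ 7, and the coloring below uses 7 colors, so χ(G) = 7.
A valid 7-coloring: color 1: [5]; color 2: [2]; color 3: [1]; color 4: [7]; color 5: [4]; color 6: [9]; color 7: [12].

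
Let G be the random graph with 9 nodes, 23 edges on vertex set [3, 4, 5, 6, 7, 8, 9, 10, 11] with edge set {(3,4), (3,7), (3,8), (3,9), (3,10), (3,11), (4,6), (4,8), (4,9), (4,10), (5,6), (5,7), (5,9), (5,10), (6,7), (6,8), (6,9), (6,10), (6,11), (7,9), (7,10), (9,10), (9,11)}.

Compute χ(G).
Clique number ω(G) = 5 (lower bound: χ ≥ ω).
The clique on [5, 6, 7, 9, 10] has size 5, forcing χ ≥ 5, and the coloring below uses 5 colors, so χ(G) = 5.
A valid 5-coloring: color 1: [8, 9]; color 2: [3, 6]; color 3: [10, 11]; color 4: [4, 7]; color 5: [5].

χ(G) = 5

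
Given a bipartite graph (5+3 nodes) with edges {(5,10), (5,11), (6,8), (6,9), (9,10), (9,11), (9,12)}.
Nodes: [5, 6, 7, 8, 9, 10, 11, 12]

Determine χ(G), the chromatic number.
χ(G) = 2

Clique number ω(G) = 2 (lower bound: χ ≥ ω).
The graph is bipartite (no odd cycle), so 2 colors suffice: χ(G) = 2.
A valid 2-coloring: color 1: [5, 7, 8, 9]; color 2: [6, 10, 11, 12].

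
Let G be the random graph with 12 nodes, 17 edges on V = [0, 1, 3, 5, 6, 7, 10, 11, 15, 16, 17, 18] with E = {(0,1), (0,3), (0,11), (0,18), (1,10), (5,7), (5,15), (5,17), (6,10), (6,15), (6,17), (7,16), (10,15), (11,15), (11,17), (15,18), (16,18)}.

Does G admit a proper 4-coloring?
A valid 4-coloring: color 1: [0, 15, 16, 17]; color 2: [1, 3, 5, 6, 11, 18]; color 3: [7, 10].
(χ(G) = 3 ≤ 4.)

Yes, G is 4-colorable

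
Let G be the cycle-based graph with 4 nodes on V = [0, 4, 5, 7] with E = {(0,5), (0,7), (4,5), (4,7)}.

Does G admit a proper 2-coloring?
A valid 2-coloring: color 1: [5, 7]; color 2: [0, 4].
(χ(G) = 2 ≤ 2.)

Yes, G is 2-colorable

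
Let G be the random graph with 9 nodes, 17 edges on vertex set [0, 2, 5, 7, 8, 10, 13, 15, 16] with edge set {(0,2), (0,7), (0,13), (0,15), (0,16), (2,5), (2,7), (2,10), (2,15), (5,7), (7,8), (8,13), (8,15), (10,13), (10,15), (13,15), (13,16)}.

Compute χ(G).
χ(G) = 3

Clique number ω(G) = 3 (lower bound: χ ≥ ω).
The clique on [0, 13, 16] has size 3, forcing χ ≥ 3, and the coloring below uses 3 colors, so χ(G) = 3.
A valid 3-coloring: color 1: [0, 5, 8, 10]; color 2: [2, 13]; color 3: [7, 15, 16].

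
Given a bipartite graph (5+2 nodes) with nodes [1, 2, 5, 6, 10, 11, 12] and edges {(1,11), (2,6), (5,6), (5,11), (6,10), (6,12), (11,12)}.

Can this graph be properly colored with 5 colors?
Yes, G is 5-colorable

A valid 5-coloring: color 1: [6, 11]; color 2: [1, 2, 5, 10, 12].
(χ(G) = 2 ≤ 5.)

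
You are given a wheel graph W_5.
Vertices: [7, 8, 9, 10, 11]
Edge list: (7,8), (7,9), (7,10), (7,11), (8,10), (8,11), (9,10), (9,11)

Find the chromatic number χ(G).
χ(G) = 3

Clique number ω(G) = 3 (lower bound: χ ≥ ω).
The clique on [7, 8, 10] has size 3, forcing χ ≥ 3, and the coloring below uses 3 colors, so χ(G) = 3.
A valid 3-coloring: color 1: [7]; color 2: [10, 11]; color 3: [8, 9].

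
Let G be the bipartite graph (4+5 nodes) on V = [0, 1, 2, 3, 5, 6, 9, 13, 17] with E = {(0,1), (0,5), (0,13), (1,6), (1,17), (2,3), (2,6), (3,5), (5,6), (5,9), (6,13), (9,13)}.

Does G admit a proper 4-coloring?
A valid 4-coloring: color 1: [1, 2, 5, 13]; color 2: [0, 3, 6, 9, 17].
(χ(G) = 2 ≤ 4.)

Yes, G is 4-colorable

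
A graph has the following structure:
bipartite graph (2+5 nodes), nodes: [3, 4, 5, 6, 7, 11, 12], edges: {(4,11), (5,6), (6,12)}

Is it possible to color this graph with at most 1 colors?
Edge (4,11) forces its endpoints to differ, so 1 color is not enough.

No, G is not 1-colorable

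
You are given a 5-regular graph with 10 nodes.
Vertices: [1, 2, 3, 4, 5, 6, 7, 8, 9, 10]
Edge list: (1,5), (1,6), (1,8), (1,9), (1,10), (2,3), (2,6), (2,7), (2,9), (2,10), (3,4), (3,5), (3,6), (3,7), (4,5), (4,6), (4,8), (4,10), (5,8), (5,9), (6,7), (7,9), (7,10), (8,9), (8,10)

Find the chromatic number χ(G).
Clique number ω(G) = 4 (lower bound: χ ≥ ω).
The clique on [1, 5, 8, 9] has size 4, forcing χ ≥ 4, and the coloring below uses 4 colors, so χ(G) = 4.
A valid 4-coloring: color 1: [3, 9, 10]; color 2: [1, 2, 4]; color 3: [6, 8]; color 4: [5, 7].

χ(G) = 4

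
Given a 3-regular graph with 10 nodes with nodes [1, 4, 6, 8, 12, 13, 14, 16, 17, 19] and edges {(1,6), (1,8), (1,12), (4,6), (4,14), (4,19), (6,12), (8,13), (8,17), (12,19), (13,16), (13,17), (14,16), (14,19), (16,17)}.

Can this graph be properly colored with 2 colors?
No, G is not 2-colorable

The clique on vertices [1, 6, 12] has size 3 > 2, so it alone needs 3 colors.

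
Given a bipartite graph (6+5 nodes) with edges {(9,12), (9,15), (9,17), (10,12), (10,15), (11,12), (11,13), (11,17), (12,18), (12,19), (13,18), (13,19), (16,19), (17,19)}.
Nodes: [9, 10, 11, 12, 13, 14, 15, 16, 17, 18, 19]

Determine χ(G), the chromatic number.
χ(G) = 2

Clique number ω(G) = 2 (lower bound: χ ≥ ω).
The graph is bipartite (no odd cycle), so 2 colors suffice: χ(G) = 2.
A valid 2-coloring: color 1: [12, 13, 14, 15, 16, 17]; color 2: [9, 10, 11, 18, 19].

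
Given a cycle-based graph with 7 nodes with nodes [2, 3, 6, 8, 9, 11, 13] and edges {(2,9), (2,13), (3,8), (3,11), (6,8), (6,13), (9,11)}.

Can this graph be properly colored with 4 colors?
A valid 4-coloring: color 1: [2, 8, 11]; color 2: [3, 6, 9]; color 3: [13].
(χ(G) = 3 ≤ 4.)

Yes, G is 4-colorable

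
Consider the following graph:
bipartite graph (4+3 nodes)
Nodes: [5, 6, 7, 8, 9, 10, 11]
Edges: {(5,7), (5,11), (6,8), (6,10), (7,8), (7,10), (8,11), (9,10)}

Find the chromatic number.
χ(G) = 2

Clique number ω(G) = 2 (lower bound: χ ≥ ω).
The graph is bipartite (no odd cycle), so 2 colors suffice: χ(G) = 2.
A valid 2-coloring: color 1: [6, 7, 9, 11]; color 2: [5, 8, 10].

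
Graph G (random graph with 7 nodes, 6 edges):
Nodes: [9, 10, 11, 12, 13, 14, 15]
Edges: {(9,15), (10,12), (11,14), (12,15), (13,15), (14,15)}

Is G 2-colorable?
Yes, G is 2-colorable

A valid 2-coloring: color 1: [10, 11, 15]; color 2: [9, 12, 13, 14].
(χ(G) = 2 ≤ 2.)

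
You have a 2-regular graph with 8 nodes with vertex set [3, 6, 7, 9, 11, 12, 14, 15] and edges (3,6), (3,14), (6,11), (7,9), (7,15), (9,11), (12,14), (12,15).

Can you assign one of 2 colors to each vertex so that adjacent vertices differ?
A valid 2-coloring: color 1: [6, 9, 14, 15]; color 2: [3, 7, 11, 12].
(χ(G) = 2 ≤ 2.)

Yes, G is 2-colorable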